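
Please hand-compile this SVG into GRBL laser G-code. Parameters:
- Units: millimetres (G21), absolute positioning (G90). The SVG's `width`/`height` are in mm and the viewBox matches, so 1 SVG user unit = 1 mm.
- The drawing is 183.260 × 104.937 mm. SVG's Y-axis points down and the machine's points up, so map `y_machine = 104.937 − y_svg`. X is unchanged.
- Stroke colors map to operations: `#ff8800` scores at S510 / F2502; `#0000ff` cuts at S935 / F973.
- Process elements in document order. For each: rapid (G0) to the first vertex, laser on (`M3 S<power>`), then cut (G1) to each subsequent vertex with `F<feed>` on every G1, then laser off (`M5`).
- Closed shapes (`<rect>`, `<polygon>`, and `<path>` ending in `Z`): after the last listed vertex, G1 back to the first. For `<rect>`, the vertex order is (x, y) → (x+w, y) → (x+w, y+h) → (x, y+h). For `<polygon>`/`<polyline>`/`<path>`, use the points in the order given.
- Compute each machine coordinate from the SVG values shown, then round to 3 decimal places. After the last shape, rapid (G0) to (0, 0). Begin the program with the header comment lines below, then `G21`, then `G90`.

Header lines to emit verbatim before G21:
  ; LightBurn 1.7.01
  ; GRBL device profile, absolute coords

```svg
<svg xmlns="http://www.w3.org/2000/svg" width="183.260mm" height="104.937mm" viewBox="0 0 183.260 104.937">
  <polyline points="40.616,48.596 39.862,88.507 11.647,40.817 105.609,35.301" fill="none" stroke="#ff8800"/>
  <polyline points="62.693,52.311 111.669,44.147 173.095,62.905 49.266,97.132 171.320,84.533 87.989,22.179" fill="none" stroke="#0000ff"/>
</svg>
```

; LightBurn 1.7.01
; GRBL device profile, absolute coords
G21
G90
G0 X40.616 Y56.341
M3 S510
G1 X39.862 Y16.430 F2502
G1 X11.647 Y64.120 F2502
G1 X105.609 Y69.636 F2502
M5
G0 X62.693 Y52.626
M3 S935
G1 X111.669 Y60.790 F973
G1 X173.095 Y42.032 F973
G1 X49.266 Y7.805 F973
G1 X171.320 Y20.404 F973
G1 X87.989 Y82.758 F973
M5
G0 X0.000 Y0.000

Since the viewBox matches the mm dimensions, user units are millimetres directly. The only transform is the Y-flip y_m = 104.937 − y_svg.

Shape 1 is a open polyline drawn with `<polyline>`. Its stroke #ff8800 means score at S510, F2502. After flipping Y the toolpath is (40.616,56.341) → (39.862,16.430) → (11.647,64.120) → (105.609,69.636).

Shape 2 is a open polyline drawn with `<polyline>`. Its stroke #0000ff means cut at S935, F973. After flipping Y the toolpath is (62.693,52.626) → (111.669,60.790) → (173.095,42.032) → (49.266,7.805) → (171.320,20.404) → (87.989,82.758).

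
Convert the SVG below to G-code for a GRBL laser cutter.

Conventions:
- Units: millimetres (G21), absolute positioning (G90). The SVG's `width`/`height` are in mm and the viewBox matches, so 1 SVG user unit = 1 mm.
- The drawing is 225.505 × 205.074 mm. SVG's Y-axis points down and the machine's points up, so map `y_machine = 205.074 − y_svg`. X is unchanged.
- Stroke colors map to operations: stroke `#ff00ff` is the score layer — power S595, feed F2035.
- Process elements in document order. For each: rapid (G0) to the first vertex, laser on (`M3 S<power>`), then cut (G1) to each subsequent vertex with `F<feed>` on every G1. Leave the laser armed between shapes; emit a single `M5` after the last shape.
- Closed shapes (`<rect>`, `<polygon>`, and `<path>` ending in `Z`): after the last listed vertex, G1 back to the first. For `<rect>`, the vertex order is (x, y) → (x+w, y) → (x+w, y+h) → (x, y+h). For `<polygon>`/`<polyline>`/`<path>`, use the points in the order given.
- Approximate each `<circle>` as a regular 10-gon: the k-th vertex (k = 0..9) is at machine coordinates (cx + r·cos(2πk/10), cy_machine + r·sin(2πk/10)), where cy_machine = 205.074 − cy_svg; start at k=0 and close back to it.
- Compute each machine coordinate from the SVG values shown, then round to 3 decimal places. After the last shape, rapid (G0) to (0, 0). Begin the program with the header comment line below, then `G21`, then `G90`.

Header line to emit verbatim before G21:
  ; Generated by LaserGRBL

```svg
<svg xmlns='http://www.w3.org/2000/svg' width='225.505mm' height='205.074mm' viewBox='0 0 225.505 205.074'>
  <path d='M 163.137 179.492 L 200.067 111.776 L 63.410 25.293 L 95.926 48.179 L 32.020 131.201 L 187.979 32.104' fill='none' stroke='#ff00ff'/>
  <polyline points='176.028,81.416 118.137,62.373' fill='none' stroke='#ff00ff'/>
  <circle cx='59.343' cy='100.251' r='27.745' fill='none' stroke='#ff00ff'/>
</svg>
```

viewBox `0 0 225.505 205.074` with mm width/height → 1 unit = 1 mm. Flip: y_m = 205.074 − y_svg.

**Shape 1** — `<path>` open polyline, stroke `#ff00ff` → score (S595, F2035). Machine vertices: (163.137,25.582) → (200.067,93.298) → (63.410,179.781) → (95.926,156.895) → (32.020,73.873) → (187.979,172.970). Open path.

**Shape 2** — `<polyline>` line segment, stroke `#ff00ff` → score (S595, F2035). Machine vertices: (176.028,123.658) → (118.137,142.701). Open path.

**Shape 3** — `<circle>` circle, stroke `#ff00ff` → score (S595, F2035). Machine vertices: (87.088,104.823) → (81.789,121.131) → (67.917,131.210) → (50.769,131.210) → (36.897,121.131) → (31.598,104.823) → (36.897,88.515) → (50.769,78.436) → (67.917,78.436) → (81.789,88.515) → (87.088,104.823). Closed: final G1 returns to the first vertex.

; Generated by LaserGRBL
G21
G90
G0 X163.137 Y25.582
M3 S595
G1 X200.067 Y93.298 F2035
G1 X63.410 Y179.781 F2035
G1 X95.926 Y156.895 F2035
G1 X32.020 Y73.873 F2035
G1 X187.979 Y172.970 F2035
G0 X176.028 Y123.658
M3 S595
G1 X118.137 Y142.701 F2035
G0 X87.088 Y104.823
M3 S595
G1 X81.789 Y121.131 F2035
G1 X67.917 Y131.210 F2035
G1 X50.769 Y131.210 F2035
G1 X36.897 Y121.131 F2035
G1 X31.598 Y104.823 F2035
G1 X36.897 Y88.515 F2035
G1 X50.769 Y78.436 F2035
G1 X67.917 Y78.436 F2035
G1 X81.789 Y88.515 F2035
G1 X87.088 Y104.823 F2035
M5
G0 X0.000 Y0.000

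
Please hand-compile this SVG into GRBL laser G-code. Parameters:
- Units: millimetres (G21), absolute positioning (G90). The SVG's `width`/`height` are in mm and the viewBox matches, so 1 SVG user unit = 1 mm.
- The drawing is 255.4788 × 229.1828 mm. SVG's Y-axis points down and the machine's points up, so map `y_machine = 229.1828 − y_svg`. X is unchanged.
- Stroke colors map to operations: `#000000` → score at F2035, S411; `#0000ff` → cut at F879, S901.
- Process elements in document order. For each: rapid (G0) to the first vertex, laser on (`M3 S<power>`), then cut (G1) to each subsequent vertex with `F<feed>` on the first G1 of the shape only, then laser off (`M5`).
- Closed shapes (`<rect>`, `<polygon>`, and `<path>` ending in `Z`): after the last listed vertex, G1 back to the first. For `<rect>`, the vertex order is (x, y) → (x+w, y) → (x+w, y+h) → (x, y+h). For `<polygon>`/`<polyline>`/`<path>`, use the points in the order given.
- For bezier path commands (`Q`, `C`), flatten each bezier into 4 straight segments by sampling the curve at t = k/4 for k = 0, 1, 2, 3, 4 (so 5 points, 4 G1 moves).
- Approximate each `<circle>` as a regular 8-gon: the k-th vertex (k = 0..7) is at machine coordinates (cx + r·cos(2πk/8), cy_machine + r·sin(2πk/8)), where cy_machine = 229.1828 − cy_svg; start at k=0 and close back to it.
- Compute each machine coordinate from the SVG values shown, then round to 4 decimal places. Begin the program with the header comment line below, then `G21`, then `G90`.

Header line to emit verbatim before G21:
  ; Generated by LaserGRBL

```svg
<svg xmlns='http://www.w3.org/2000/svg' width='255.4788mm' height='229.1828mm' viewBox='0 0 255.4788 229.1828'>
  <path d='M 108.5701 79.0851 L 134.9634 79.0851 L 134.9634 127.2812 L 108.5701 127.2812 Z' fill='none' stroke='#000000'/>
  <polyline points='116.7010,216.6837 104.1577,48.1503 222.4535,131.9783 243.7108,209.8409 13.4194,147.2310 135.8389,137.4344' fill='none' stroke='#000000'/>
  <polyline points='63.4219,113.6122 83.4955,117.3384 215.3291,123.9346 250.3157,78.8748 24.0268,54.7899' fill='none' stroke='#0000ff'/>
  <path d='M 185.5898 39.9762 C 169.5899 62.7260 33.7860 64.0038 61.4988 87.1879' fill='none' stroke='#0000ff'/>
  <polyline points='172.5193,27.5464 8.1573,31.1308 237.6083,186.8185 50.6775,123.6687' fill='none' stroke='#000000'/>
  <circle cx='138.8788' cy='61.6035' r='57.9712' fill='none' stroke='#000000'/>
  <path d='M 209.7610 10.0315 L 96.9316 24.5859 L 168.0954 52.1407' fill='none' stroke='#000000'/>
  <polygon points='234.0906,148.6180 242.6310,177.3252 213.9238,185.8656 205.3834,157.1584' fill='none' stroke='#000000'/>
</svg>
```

; Generated by LaserGRBL
G21
G90
G0 X108.5701 Y150.0977
M3 S411
G1 X134.9634 Y150.0977 F2035
G1 X134.9634 Y101.9016
G1 X108.5701 Y101.9016
G1 X108.5701 Y150.0977
M5
G0 X116.7010 Y12.4991
M3 S411
G1 X104.1577 Y181.0325 F2035
G1 X222.4535 Y97.2045
G1 X243.7108 Y19.3419
G1 X13.4194 Y81.9518
G1 X135.8389 Y91.7484
M5
G0 X63.4219 Y115.5706
M3 S901
G1 X83.4955 Y111.8444 F879
G1 X215.3291 Y105.2482
G1 X250.3157 Y150.3080
G1 X24.0268 Y174.3929
M5
G0 X185.5898 Y189.2066
M3 S901
G1 X155.5535 Y175.4925 F879
G1 X107.1520 Y165.7636
G1 X66.9467 Y155.9533
G1 X61.4988 Y141.9949
M5
G0 X172.5193 Y201.6364
M3 S411
G1 X8.1573 Y198.0520 F2035
G1 X237.6083 Y42.3643
G1 X50.6775 Y105.5141
M5
G0 X196.8500 Y167.5793
M3 S411
G1 X179.8706 Y208.5711 F2035
G1 X138.8788 Y225.5505
G1 X97.8870 Y208.5711
G1 X80.9076 Y167.5793
G1 X97.8870 Y126.5875
G1 X138.8788 Y109.6081
G1 X179.8706 Y126.5875
G1 X196.8500 Y167.5793
M5
G0 X209.7610 Y219.1513
M3 S411
G1 X96.9316 Y204.5969 F2035
G1 X168.0954 Y177.0421
M5
G0 X234.0906 Y80.5648
M3 S411
G1 X242.6310 Y51.8576 F2035
G1 X213.9238 Y43.3172
G1 X205.3834 Y72.0244
G1 X234.0906 Y80.5648
M5

Since the viewBox matches the mm dimensions, user units are millimetres directly. The only transform is the Y-flip y_m = 229.1828 − y_svg.

Shape 1 is a rectangle drawn with `<path>`. Its stroke #000000 means score at S411, F2035. After flipping Y the toolpath is (108.5701,150.0977) → (134.9634,150.0977) → (134.9634,101.9016) → (108.5701,101.9016) → (108.5701,150.0977), returning to the start.

Shape 2 is a open polyline drawn with `<polyline>`. Its stroke #000000 means score at S411, F2035. After flipping Y the toolpath is (116.7010,12.4991) → (104.1577,181.0325) → (222.4535,97.2045) → (243.7108,19.3419) → (13.4194,81.9518) → (135.8389,91.7484).

Shape 3 is a open polyline drawn with `<polyline>`. Its stroke #0000ff means cut at S901, F879. After flipping Y the toolpath is (63.4219,115.5706) → (83.4955,111.8444) → (215.3291,105.2482) → (250.3157,150.3080) → (24.0268,174.3929).

Shape 4 is a cubic bezier drawn with `<path>`. Its stroke #0000ff means cut at S901, F879. After flipping Y the toolpath is (185.5898,189.2066) → (155.5535,175.4925) → (107.1520,165.7636) → (66.9467,155.9533) → (61.4988,141.9949).

Shape 5 is a open polyline drawn with `<polyline>`. Its stroke #000000 means score at S411, F2035. After flipping Y the toolpath is (172.5193,201.6364) → (8.1573,198.0520) → (237.6083,42.3643) → (50.6775,105.5141).

Shape 6 is a circle drawn with `<circle>`. Its stroke #000000 means score at S411, F2035. After flipping Y the toolpath is (196.8500,167.5793) → (179.8706,208.5711) → (138.8788,225.5505) → (97.8870,208.5711) → (80.9076,167.5793) → (97.8870,126.5875) → (138.8788,109.6081) → (179.8706,126.5875) → (196.8500,167.5793), returning to the start.

Shape 7 is a open polyline drawn with `<path>`. Its stroke #000000 means score at S411, F2035. After flipping Y the toolpath is (209.7610,219.1513) → (96.9316,204.5969) → (168.0954,177.0421).

Shape 8 is a regular polygon drawn with `<polygon>`. Its stroke #000000 means score at S411, F2035. After flipping Y the toolpath is (234.0906,80.5648) → (242.6310,51.8576) → (213.9238,43.3172) → (205.3834,72.0244) → (234.0906,80.5648), returning to the start.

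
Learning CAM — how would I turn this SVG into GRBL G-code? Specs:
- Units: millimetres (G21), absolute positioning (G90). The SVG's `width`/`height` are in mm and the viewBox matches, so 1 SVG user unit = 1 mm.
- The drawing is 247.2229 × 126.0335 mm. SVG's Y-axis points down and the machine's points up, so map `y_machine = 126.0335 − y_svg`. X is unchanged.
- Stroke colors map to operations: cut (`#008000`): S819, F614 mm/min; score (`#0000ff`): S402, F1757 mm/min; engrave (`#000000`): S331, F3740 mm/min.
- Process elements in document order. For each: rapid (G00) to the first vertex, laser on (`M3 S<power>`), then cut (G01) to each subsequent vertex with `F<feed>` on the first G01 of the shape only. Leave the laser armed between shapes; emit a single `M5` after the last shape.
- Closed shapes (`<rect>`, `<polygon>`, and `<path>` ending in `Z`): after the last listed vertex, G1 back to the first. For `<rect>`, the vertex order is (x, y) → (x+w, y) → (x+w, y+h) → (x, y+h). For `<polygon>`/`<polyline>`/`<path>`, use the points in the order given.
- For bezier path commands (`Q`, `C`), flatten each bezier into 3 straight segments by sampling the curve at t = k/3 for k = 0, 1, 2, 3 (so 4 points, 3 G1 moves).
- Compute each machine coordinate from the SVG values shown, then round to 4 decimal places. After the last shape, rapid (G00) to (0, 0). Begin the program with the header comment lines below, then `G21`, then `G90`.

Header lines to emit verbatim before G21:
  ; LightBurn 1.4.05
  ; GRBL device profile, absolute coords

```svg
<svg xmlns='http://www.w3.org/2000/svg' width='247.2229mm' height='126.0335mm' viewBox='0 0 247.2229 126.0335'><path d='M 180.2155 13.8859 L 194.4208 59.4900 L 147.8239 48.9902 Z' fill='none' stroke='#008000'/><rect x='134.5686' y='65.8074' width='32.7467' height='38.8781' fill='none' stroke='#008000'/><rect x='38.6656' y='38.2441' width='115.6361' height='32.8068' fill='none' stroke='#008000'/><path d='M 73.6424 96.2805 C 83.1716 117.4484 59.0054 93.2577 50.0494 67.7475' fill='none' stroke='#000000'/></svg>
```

viewBox `0 0 247.2229 126.0335` with mm width/height → 1 unit = 1 mm. Flip: y_m = 126.0335 − y_svg.

**Shape 1** — `<path>` regular polygon, stroke `#008000` → cut (S819, F614). Machine vertices: (180.2155,112.1476) → (194.4208,66.5435) → (147.8239,77.0433) → (180.2155,112.1476). Closed: final G1 returns to the first vertex.

**Shape 2** — `<rect>` rectangle, stroke `#008000` → cut (S819, F614). Machine vertices: (134.5686,60.2261) → (167.3153,60.2261) → (167.3153,21.3480) → (134.5686,21.3480) → (134.5686,60.2261). Closed: final G1 returns to the first vertex.

**Shape 3** — `<rect>` rectangle, stroke `#008000` → cut (S819, F614). Machine vertices: (38.6656,87.7894) → (154.3017,87.7894) → (154.3017,54.9826) → (38.6656,54.9826) → (38.6656,87.7894). Closed: final G1 returns to the first vertex.

**Shape 4** — `<path>` cubic bezier, stroke `#000000` → engrave (S331, F3740). Control points (SVG): P0=(73.6424,96.2805), P1=(83.1716,117.4484), P2=(59.0054,93.2577), P3=(50.0494,67.7475); sampled at t=k/3. Machine vertices: (73.6424,29.7530) → (73.7511,22.0736) → (62.2641,34.8467) → (50.0494,58.2860). Open path.

; LightBurn 1.4.05
; GRBL device profile, absolute coords
G21
G90
G00 X180.2155 Y112.1476
M3 S819
G01 X194.4208 Y66.5435 F614
G01 X147.8239 Y77.0433
G01 X180.2155 Y112.1476
G00 X134.5686 Y60.2261
M3 S819
G01 X167.3153 Y60.2261 F614
G01 X167.3153 Y21.3480
G01 X134.5686 Y21.3480
G01 X134.5686 Y60.2261
G00 X38.6656 Y87.7894
M3 S819
G01 X154.3017 Y87.7894 F614
G01 X154.3017 Y54.9826
G01 X38.6656 Y54.9826
G01 X38.6656 Y87.7894
G00 X73.6424 Y29.7530
M3 S331
G01 X73.7511 Y22.0736 F3740
G01 X62.2641 Y34.8467
G01 X50.0494 Y58.2860
M5
G00 X0.0000 Y0.0000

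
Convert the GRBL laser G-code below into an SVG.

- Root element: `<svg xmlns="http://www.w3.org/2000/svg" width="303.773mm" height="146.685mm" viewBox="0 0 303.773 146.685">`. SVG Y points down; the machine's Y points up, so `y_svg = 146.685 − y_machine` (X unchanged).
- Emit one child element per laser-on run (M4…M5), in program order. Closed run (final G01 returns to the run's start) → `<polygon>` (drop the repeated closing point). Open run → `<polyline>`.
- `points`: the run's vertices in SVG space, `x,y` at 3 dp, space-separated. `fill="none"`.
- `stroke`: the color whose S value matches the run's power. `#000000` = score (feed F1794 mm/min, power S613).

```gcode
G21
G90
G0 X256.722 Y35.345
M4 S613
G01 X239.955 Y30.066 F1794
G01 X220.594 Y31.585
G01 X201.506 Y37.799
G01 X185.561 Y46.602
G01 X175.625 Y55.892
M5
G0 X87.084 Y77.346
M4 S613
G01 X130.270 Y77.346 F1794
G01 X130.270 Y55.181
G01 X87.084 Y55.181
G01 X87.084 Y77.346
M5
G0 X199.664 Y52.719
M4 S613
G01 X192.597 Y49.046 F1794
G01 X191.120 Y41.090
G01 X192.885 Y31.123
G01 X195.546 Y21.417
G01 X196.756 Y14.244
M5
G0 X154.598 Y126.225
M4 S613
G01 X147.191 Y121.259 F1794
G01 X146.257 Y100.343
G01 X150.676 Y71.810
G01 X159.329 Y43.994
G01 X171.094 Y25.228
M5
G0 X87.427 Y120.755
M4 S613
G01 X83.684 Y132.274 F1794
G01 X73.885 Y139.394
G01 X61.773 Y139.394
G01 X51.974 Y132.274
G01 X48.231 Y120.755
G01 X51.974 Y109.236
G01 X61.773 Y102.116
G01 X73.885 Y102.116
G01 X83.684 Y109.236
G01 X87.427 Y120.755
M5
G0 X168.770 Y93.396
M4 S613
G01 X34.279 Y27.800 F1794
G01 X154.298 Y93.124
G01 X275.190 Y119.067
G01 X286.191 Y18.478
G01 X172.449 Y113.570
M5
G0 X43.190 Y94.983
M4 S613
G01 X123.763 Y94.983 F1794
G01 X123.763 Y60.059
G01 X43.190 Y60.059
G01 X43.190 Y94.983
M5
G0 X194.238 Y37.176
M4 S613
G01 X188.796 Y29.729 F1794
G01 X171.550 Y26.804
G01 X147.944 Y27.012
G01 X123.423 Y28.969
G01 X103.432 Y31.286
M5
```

Machine Y-up, SVG Y-down with viewBox height 146.685, so y_svg = 146.685 − y_machine; X carries over. Every run uses S613, so all elements get stroke `#000000` (score).

Run 1: The run is open, so emit a `<polyline>` with points (Y-flipped): 256.722,111.340 239.955,116.619 220.594,115.100 201.506,108.886 185.561,100.083 175.625,90.793.

Run 2: The run returns to its start, so emit a `<polygon>` with points (Y-flipped): 87.084,69.339 130.270,69.339 130.270,91.504 87.084,91.504.

Run 3: The run is open, so emit a `<polyline>` with points (Y-flipped): 199.664,93.966 192.597,97.639 191.120,105.595 192.885,115.562 195.546,125.268 196.756,132.441.

Run 4: The run is open, so emit a `<polyline>` with points (Y-flipped): 154.598,20.460 147.191,25.426 146.257,46.342 150.676,74.875 159.329,102.691 171.094,121.457.

Run 5: The run returns to its start, so emit a `<polygon>` with points (Y-flipped): 87.427,25.930 83.684,14.411 73.885,7.291 61.773,7.291 51.974,14.411 48.231,25.930 51.974,37.449 61.773,44.569 73.885,44.569 83.684,37.449.

Run 6: The run is open, so emit a `<polyline>` with points (Y-flipped): 168.770,53.289 34.279,118.885 154.298,53.561 275.190,27.618 286.191,128.207 172.449,33.115.

Run 7: The run returns to its start, so emit a `<polygon>` with points (Y-flipped): 43.190,51.702 123.763,51.702 123.763,86.626 43.190,86.626.

Run 8: The run is open, so emit a `<polyline>` with points (Y-flipped): 194.238,109.509 188.796,116.956 171.550,119.881 147.944,119.673 123.423,117.716 103.432,115.399.

<svg xmlns="http://www.w3.org/2000/svg" width="303.773mm" height="146.685mm" viewBox="0 0 303.773 146.685">
  <polyline points="256.722,111.340 239.955,116.619 220.594,115.100 201.506,108.886 185.561,100.083 175.625,90.793" fill="none" stroke="#000000"/>
  <polygon points="87.084,69.339 130.270,69.339 130.270,91.504 87.084,91.504" fill="none" stroke="#000000"/>
  <polyline points="199.664,93.966 192.597,97.639 191.120,105.595 192.885,115.562 195.546,125.268 196.756,132.441" fill="none" stroke="#000000"/>
  <polyline points="154.598,20.460 147.191,25.426 146.257,46.342 150.676,74.875 159.329,102.691 171.094,121.457" fill="none" stroke="#000000"/>
  <polygon points="87.427,25.930 83.684,14.411 73.885,7.291 61.773,7.291 51.974,14.411 48.231,25.930 51.974,37.449 61.773,44.569 73.885,44.569 83.684,37.449" fill="none" stroke="#000000"/>
  <polyline points="168.770,53.289 34.279,118.885 154.298,53.561 275.190,27.618 286.191,128.207 172.449,33.115" fill="none" stroke="#000000"/>
  <polygon points="43.190,51.702 123.763,51.702 123.763,86.626 43.190,86.626" fill="none" stroke="#000000"/>
  <polyline points="194.238,109.509 188.796,116.956 171.550,119.881 147.944,119.673 123.423,117.716 103.432,115.399" fill="none" stroke="#000000"/>
</svg>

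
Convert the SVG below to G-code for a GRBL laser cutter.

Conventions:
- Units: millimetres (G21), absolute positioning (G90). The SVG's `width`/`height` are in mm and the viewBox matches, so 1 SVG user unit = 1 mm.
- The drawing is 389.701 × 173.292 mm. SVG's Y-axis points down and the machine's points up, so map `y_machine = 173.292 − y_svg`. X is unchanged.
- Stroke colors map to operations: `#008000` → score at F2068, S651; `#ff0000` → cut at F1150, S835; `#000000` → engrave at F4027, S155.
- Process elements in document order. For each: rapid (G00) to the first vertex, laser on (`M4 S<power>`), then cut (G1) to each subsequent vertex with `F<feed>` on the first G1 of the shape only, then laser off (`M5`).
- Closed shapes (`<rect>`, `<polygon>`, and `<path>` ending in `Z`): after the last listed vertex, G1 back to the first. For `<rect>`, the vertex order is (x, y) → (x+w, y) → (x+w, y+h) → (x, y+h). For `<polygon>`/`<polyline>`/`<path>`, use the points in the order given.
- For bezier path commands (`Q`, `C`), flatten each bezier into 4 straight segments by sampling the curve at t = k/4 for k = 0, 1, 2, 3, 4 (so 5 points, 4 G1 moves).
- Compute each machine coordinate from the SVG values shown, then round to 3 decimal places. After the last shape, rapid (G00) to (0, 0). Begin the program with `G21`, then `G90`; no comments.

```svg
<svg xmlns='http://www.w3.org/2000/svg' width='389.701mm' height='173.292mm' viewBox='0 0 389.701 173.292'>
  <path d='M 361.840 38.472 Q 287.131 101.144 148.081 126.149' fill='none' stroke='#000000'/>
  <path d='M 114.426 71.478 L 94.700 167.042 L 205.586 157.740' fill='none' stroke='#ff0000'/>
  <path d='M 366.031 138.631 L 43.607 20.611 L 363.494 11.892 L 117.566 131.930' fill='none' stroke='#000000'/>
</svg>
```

viewBox `0 0 389.701 173.292` with mm width/height → 1 unit = 1 mm. Flip: y_m = 173.292 − y_svg.

**Shape 1** — `<path>` quadratic bezier, stroke `#000000` → engrave (S155, F4027). Control points (SVG): P0=(361.840,38.472), P1=(287.131,101.144), P2=(148.081,126.149); sampled at t=k/4. Machine vertices: (361.840,134.820) → (320.464,105.838) → (271.046,81.565) → (213.585,62.000) → (148.081,47.143). Open path.

**Shape 2** — `<path>` open polyline, stroke `#ff0000` → cut (S835, F1150). Machine vertices: (114.426,101.814) → (94.700,6.250) → (205.586,15.552). Open path.

**Shape 3** — `<path>` open polyline, stroke `#000000` → engrave (S155, F4027). Machine vertices: (366.031,34.661) → (43.607,152.681) → (363.494,161.400) → (117.566,41.362). Open path.

G21
G90
G00 X361.840 Y134.820
M4 S155
G1 X320.464 Y105.838 F4027
G1 X271.046 Y81.565
G1 X213.585 Y62.000
G1 X148.081 Y47.143
M5
G00 X114.426 Y101.814
M4 S835
G1 X94.700 Y6.250 F1150
G1 X205.586 Y15.552
M5
G00 X366.031 Y34.661
M4 S155
G1 X43.607 Y152.681 F4027
G1 X363.494 Y161.400
G1 X117.566 Y41.362
M5
G00 X0.000 Y0.000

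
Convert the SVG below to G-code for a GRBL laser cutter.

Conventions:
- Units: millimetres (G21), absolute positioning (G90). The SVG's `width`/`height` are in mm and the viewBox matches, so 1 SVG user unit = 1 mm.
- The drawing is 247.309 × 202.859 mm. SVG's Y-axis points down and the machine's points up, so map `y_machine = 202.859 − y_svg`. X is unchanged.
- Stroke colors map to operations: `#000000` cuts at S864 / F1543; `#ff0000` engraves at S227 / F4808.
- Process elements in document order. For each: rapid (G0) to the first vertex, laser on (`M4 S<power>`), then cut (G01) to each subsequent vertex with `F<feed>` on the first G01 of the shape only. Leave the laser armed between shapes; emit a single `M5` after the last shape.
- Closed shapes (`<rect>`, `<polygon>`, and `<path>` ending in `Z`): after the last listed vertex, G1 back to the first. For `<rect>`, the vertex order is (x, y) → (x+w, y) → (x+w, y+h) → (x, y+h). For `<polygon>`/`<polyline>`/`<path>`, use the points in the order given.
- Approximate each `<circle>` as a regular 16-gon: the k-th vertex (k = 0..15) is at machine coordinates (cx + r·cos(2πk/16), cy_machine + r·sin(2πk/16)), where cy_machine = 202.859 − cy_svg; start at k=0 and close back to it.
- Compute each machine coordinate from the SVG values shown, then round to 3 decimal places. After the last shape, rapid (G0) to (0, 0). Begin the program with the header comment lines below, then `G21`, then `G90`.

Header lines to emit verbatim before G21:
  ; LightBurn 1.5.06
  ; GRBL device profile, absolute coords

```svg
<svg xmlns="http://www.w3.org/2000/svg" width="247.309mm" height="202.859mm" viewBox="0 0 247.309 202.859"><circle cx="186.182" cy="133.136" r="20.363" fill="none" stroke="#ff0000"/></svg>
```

; LightBurn 1.5.06
; GRBL device profile, absolute coords
G21
G90
G0 X206.545 Y69.723
M4 S227
G01 X204.995 Y77.516 F4808
G01 X200.581 Y84.122
G01 X193.975 Y88.536
G01 X186.182 Y90.086
G01 X178.389 Y88.536
G01 X171.783 Y84.122
G01 X167.369 Y77.516
G01 X165.819 Y69.723
G01 X167.369 Y61.930
G01 X171.783 Y55.324
G01 X178.389 Y50.910
G01 X186.182 Y49.360
G01 X193.975 Y50.910
G01 X200.581 Y55.324
G01 X204.995 Y61.930
G01 X206.545 Y69.723
M5
G0 X0.000 Y0.000

1 u = 1 mm; y_m = 202.859 − y.

[1] `<circle>` circle, #ff0000→engrave S227 F4808: (206.545,69.723) → (204.995,77.516) → (200.581,84.122) → (193.975,88.536) → (186.182,90.086) → (178.389,88.536) → (171.783,84.122) → (167.369,77.516) → (165.819,69.723) → (167.369,61.930) → (171.783,55.324) → (178.389,50.910) → (186.182,49.360) → (193.975,50.910) → (200.581,55.324) → (204.995,61.930) → (206.545,69.723) (closed)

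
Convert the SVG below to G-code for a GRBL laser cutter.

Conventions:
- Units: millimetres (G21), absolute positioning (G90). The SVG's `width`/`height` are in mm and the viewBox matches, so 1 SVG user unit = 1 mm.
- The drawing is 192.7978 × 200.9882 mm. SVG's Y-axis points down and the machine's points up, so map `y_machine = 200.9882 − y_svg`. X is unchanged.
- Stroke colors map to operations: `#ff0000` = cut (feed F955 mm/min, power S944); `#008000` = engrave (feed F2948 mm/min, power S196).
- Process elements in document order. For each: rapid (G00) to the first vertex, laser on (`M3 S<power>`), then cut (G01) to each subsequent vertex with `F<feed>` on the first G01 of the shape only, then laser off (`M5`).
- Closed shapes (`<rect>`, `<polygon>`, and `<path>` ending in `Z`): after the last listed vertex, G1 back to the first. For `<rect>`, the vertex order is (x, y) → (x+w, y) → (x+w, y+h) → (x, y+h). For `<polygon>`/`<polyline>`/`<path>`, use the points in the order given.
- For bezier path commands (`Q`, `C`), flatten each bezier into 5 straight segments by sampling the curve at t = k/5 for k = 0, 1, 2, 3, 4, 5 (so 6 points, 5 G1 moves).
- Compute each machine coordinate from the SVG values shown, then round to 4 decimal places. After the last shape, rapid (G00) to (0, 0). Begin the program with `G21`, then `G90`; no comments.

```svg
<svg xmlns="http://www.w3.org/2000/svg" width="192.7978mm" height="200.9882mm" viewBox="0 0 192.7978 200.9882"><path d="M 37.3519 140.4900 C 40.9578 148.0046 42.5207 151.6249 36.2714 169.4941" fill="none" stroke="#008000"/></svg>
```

G21
G90
G00 X37.3519 Y60.4982
M3 S196
G01 X39.2241 Y56.3116 F2948
G01 X40.3291 Y52.1888
G01 X40.3899 Y47.2588
G01 X39.1297 Y40.6509
G01 X36.2714 Y31.4941
M5
G00 X0.0000 Y0.0000

1 u = 1 mm; y_m = 200.9882 − y.

[1] `<path>` cubic bezier, #008000→engrave S196 F2948: (37.3519,60.4982) → (39.2241,56.3116) → (40.3291,52.1888) → (40.3899,47.2588) → (39.1297,40.6509) → (36.2714,31.4941)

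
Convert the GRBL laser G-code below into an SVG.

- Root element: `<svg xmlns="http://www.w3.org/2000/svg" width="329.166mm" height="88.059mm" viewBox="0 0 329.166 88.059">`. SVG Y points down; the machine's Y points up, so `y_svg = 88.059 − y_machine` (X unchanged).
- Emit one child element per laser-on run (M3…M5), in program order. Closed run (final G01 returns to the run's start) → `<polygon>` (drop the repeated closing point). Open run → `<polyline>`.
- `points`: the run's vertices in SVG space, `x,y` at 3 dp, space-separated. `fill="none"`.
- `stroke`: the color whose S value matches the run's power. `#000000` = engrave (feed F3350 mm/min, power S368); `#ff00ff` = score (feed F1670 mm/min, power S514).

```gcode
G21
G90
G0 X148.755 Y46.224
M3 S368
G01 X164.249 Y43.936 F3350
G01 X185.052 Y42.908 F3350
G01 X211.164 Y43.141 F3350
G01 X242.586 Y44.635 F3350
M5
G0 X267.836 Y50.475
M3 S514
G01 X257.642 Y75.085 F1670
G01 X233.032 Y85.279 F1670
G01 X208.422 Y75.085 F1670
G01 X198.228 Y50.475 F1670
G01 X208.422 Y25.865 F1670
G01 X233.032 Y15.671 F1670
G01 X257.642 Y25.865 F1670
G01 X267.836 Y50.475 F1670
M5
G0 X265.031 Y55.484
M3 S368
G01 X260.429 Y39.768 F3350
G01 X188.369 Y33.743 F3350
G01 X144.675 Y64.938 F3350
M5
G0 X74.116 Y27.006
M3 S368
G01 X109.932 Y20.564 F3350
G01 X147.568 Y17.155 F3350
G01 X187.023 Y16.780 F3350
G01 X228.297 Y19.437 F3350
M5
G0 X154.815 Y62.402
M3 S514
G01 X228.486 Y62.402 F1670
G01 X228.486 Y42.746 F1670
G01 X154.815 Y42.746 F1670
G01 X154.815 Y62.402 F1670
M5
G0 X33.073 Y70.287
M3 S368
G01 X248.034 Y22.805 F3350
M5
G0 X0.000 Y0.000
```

Machine Y-up, SVG Y-down with viewBox height 88.059, so y_svg = 88.059 − y_machine; X carries over.

Run 1: power S368 maps to stroke `#000000` (engrave). The run is open, so emit a `<polyline>` with points (Y-flipped): 148.755,41.835 164.249,44.123 185.052,45.151 211.164,44.918 242.586,43.424.

Run 2: power S514 maps to stroke `#ff00ff` (score). The run returns to its start, so emit a `<polygon>` with points (Y-flipped): 267.836,37.584 257.642,12.974 233.032,2.780 208.422,12.974 198.228,37.584 208.422,62.194 233.032,72.388 257.642,62.194.

Run 3: power S368 maps to stroke `#000000` (engrave). The run is open, so emit a `<polyline>` with points (Y-flipped): 265.031,32.575 260.429,48.291 188.369,54.316 144.675,23.121.

Run 4: the run's S368 means `#000000` (engrave). The run is open, so emit a `<polyline>` with points (Y-flipped): 74.116,61.053 109.932,67.495 147.568,70.904 187.023,71.279 228.297,68.622.

Run 5: S514 ⇒ score layer `#ff00ff`. The run returns to its start, so emit a `<polygon>` with points (Y-flipped): 154.815,25.657 228.486,25.657 228.486,45.313 154.815,45.313.

Run 6: the run's S368 means `#000000` (engrave). The run is open, so emit a `<polyline>` with points (Y-flipped): 33.073,17.772 248.034,65.254.

<svg xmlns="http://www.w3.org/2000/svg" width="329.166mm" height="88.059mm" viewBox="0 0 329.166 88.059">
  <polyline points="148.755,41.835 164.249,44.123 185.052,45.151 211.164,44.918 242.586,43.424" fill="none" stroke="#000000"/>
  <polygon points="267.836,37.584 257.642,12.974 233.032,2.780 208.422,12.974 198.228,37.584 208.422,62.194 233.032,72.388 257.642,62.194" fill="none" stroke="#ff00ff"/>
  <polyline points="265.031,32.575 260.429,48.291 188.369,54.316 144.675,23.121" fill="none" stroke="#000000"/>
  <polyline points="74.116,61.053 109.932,67.495 147.568,70.904 187.023,71.279 228.297,68.622" fill="none" stroke="#000000"/>
  <polygon points="154.815,25.657 228.486,25.657 228.486,45.313 154.815,45.313" fill="none" stroke="#ff00ff"/>
  <polyline points="33.073,17.772 248.034,65.254" fill="none" stroke="#000000"/>
</svg>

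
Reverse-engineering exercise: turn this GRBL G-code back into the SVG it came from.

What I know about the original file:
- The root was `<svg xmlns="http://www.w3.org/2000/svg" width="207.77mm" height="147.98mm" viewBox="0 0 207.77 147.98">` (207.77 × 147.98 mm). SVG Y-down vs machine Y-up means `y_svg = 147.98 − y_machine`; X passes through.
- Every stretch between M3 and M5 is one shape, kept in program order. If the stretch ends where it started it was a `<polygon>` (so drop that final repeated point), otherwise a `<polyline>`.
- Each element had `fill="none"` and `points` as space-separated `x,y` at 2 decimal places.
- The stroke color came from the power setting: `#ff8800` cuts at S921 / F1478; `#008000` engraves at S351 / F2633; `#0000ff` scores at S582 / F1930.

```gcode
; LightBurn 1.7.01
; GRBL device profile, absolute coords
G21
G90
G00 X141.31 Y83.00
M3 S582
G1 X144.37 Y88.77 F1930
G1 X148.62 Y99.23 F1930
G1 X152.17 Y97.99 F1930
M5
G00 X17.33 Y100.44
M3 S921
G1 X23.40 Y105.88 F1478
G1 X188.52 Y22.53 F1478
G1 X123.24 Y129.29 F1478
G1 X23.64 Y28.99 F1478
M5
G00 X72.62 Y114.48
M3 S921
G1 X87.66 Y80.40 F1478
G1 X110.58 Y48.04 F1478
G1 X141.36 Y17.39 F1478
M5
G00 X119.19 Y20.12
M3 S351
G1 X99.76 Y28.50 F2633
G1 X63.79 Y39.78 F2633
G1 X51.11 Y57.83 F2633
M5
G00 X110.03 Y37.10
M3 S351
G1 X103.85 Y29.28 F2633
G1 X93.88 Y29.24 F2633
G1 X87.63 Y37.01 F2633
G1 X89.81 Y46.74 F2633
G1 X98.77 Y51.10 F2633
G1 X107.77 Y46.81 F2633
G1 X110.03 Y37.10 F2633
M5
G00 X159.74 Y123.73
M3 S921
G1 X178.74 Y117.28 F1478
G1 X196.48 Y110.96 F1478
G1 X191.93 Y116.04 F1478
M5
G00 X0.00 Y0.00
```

<svg xmlns="http://www.w3.org/2000/svg" width="207.77mm" height="147.98mm" viewBox="0 0 207.77 147.98">
  <polyline points="141.31,64.98 144.37,59.21 148.62,48.75 152.17,49.99" fill="none" stroke="#0000ff"/>
  <polyline points="17.33,47.54 23.40,42.10 188.52,125.45 123.24,18.69 23.64,118.99" fill="none" stroke="#ff8800"/>
  <polyline points="72.62,33.50 87.66,67.58 110.58,99.94 141.36,130.59" fill="none" stroke="#ff8800"/>
  <polyline points="119.19,127.86 99.76,119.48 63.79,108.20 51.11,90.15" fill="none" stroke="#008000"/>
  <polygon points="110.03,110.88 103.85,118.70 93.88,118.74 87.63,110.97 89.81,101.24 98.77,96.88 107.77,101.17" fill="none" stroke="#008000"/>
  <polyline points="159.74,24.25 178.74,30.70 196.48,37.02 191.93,31.94" fill="none" stroke="#ff8800"/>
</svg>

Each laser-on run becomes one SVG element. Flip Y back into SVG space with y_svg = 147.98 − y_machine.

Run 1: S582 ⇒ score layer `#0000ff`. The run is open, so emit a `<polyline>` with points (Y-flipped): 141.31,64.98 144.37,59.21 148.62,48.75 152.17,49.99.

Run 2: power S921 maps to stroke `#ff8800` (cut). The run is open, so emit a `<polyline>` with points (Y-flipped): 17.33,47.54 23.40,42.10 188.52,125.45 123.24,18.69 23.64,118.99.

Run 3: S921 ⇒ cut layer `#ff8800`. The run is open, so emit a `<polyline>` with points (Y-flipped): 72.62,33.50 87.66,67.58 110.58,99.94 141.36,130.59.

Run 4: power S351 maps to stroke `#008000` (engrave). The run is open, so emit a `<polyline>` with points (Y-flipped): 119.19,127.86 99.76,119.48 63.79,108.20 51.11,90.15.

Run 5: S351 ⇒ engrave layer `#008000`. The run returns to its start, so emit a `<polygon>` with points (Y-flipped): 110.03,110.88 103.85,118.70 93.88,118.74 87.63,110.97 89.81,101.24 98.77,96.88 107.77,101.17.

Run 6: power S921 maps to stroke `#ff8800` (cut). The run is open, so emit a `<polyline>` with points (Y-flipped): 159.74,24.25 178.74,30.70 196.48,37.02 191.93,31.94.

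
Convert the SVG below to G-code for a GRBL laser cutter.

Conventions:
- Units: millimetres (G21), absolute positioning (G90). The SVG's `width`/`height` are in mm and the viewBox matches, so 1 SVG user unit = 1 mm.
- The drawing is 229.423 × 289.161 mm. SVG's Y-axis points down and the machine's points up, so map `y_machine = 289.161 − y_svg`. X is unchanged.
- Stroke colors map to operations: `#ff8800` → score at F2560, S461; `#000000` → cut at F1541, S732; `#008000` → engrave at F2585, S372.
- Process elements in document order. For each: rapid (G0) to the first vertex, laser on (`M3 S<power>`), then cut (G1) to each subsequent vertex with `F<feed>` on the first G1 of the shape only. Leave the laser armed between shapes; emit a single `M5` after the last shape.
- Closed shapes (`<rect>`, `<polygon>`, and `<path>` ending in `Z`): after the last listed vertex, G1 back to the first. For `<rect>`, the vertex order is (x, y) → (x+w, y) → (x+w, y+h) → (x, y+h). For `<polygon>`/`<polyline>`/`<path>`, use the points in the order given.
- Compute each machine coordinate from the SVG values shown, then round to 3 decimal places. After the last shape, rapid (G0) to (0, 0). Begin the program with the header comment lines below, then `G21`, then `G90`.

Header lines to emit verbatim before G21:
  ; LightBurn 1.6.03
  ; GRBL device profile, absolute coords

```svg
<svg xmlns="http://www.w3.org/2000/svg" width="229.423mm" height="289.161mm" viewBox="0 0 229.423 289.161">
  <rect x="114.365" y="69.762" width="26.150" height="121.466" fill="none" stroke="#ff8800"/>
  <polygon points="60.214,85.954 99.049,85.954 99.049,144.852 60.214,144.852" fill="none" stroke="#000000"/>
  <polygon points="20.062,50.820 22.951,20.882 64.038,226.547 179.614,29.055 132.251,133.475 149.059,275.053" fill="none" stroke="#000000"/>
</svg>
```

1 u = 1 mm; y_m = 289.161 − y.

[1] `<rect>` rectangle, #ff8800→score S461 F2560: (114.365,219.399) → (140.515,219.399) → (140.515,97.933) → (114.365,97.933) → (114.365,219.399) (closed)

[2] `<polygon>` rectangle, #000000→cut S732 F1541: (60.214,203.207) → (99.049,203.207) → (99.049,144.309) → (60.214,144.309) → (60.214,203.207) (closed)

[3] `<polygon>` closed polygon, #000000→cut S732 F1541: (20.062,238.341) → (22.951,268.279) → (64.038,62.614) → (179.614,260.106) → (132.251,155.686) → (149.059,14.108) → (20.062,238.341) (closed)

; LightBurn 1.6.03
; GRBL device profile, absolute coords
G21
G90
G0 X114.365 Y219.399
M3 S461
G1 X140.515 Y219.399 F2560
G1 X140.515 Y97.933
G1 X114.365 Y97.933
G1 X114.365 Y219.399
G0 X60.214 Y203.207
M3 S732
G1 X99.049 Y203.207 F1541
G1 X99.049 Y144.309
G1 X60.214 Y144.309
G1 X60.214 Y203.207
G0 X20.062 Y238.341
M3 S732
G1 X22.951 Y268.279 F1541
G1 X64.038 Y62.614
G1 X179.614 Y260.106
G1 X132.251 Y155.686
G1 X149.059 Y14.108
G1 X20.062 Y238.341
M5
G0 X0.000 Y0.000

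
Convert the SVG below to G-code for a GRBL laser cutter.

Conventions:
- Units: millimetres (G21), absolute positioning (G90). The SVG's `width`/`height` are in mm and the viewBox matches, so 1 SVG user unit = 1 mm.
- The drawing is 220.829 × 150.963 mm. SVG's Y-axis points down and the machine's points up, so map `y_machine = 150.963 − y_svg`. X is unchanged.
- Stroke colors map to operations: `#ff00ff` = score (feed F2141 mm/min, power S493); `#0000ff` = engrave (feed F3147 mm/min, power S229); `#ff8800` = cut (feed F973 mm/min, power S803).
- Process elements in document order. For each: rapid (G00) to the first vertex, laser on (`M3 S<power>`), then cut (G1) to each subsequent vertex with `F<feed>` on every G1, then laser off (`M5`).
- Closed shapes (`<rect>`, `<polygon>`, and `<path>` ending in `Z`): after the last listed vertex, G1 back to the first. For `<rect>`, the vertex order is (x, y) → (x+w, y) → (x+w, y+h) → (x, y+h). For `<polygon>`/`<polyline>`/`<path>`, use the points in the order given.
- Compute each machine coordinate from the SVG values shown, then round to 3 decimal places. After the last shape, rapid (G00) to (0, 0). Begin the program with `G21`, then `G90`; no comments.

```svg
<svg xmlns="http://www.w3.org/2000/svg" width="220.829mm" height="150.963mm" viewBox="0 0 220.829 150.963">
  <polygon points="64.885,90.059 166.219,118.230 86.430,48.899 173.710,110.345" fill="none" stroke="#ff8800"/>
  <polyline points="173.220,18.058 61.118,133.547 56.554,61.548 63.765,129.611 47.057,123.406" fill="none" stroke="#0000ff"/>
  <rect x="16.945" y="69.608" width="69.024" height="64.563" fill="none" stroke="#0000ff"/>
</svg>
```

Since the viewBox matches the mm dimensions, user units are millimetres directly. The only transform is the Y-flip y_m = 150.963 − y_svg.

Shape 1 is a closed polygon drawn with `<polygon>`. Its stroke #ff8800 means cut at S803, F973. After flipping Y the toolpath is (64.885,60.904) → (166.219,32.733) → (86.430,102.064) → (173.710,40.618) → (64.885,60.904), returning to the start.

Shape 2 is a open polyline drawn with `<polyline>`. Its stroke #0000ff means engrave at S229, F3147. After flipping Y the toolpath is (173.220,132.905) → (61.118,17.416) → (56.554,89.415) → (63.765,21.352) → (47.057,27.557).

Shape 3 is a rectangle drawn with `<rect>`. Its stroke #0000ff means engrave at S229, F3147. After flipping Y the toolpath is (16.945,81.355) → (85.969,81.355) → (85.969,16.792) → (16.945,16.792) → (16.945,81.355), returning to the start.

G21
G90
G00 X64.885 Y60.904
M3 S803
G1 X166.219 Y32.733 F973
G1 X86.430 Y102.064 F973
G1 X173.710 Y40.618 F973
G1 X64.885 Y60.904 F973
M5
G00 X173.220 Y132.905
M3 S229
G1 X61.118 Y17.416 F3147
G1 X56.554 Y89.415 F3147
G1 X63.765 Y21.352 F3147
G1 X47.057 Y27.557 F3147
M5
G00 X16.945 Y81.355
M3 S229
G1 X85.969 Y81.355 F3147
G1 X85.969 Y16.792 F3147
G1 X16.945 Y16.792 F3147
G1 X16.945 Y81.355 F3147
M5
G00 X0.000 Y0.000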